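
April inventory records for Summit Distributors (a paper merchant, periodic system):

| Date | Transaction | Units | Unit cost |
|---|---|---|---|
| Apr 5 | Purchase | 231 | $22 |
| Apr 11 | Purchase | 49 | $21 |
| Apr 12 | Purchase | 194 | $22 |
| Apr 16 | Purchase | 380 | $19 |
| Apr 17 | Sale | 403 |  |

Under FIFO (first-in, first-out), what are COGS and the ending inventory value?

Apr 17, 403 sold [FIFO — oldest first]: 231 @ $22 + 49 @ $21 + 123 @ $22 = $8,817
Ending inventory: 71 @ $22 + 380 @ $19 = $8,782

COGS = $8,817; ending inventory = $8,782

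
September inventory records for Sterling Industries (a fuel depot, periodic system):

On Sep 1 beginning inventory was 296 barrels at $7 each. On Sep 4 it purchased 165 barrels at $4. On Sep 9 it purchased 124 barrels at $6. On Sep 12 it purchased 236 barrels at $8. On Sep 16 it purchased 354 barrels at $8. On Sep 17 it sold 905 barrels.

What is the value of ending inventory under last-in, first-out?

Ending inventory = $1,890

Sep 17, 905 sold [LIFO — newest first]: 354 @ $8 + 236 @ $8 + 124 @ $6 + 165 @ $4 + 26 @ $7 = $6,306
Ending inventory: 270 @ $7 = $1,890
Check: goods available $8,196 = COGS $6,306 + ending $1,890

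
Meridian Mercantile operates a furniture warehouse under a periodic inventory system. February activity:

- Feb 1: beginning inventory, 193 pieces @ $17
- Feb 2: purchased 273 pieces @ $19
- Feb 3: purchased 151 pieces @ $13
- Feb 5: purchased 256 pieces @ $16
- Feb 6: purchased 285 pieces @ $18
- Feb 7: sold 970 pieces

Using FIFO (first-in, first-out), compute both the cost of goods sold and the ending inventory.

COGS = $16,273; ending inventory = $3,384

Feb 7, 970 sold [FIFO — oldest first]: 193 @ $17 + 273 @ $19 + 151 @ $13 + 256 @ $16 + 97 @ $18 = $16,273
Ending inventory: 188 @ $18 = $3,384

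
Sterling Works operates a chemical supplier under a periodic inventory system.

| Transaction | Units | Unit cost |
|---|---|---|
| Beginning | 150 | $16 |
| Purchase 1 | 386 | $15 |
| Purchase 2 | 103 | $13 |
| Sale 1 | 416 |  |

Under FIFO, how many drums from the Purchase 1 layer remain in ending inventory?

Sale 1 (416) [FIFO — oldest first]: 150 @ $16 + 266 @ $15 = $6,390
Ending inventory: 120 @ $15 + 103 @ $13 = $3,139

120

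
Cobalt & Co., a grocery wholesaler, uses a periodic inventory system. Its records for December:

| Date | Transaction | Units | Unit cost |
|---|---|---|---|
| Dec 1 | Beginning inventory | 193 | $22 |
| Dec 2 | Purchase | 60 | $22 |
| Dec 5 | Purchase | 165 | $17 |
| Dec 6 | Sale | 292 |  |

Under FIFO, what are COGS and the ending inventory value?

Dec 6, 292 sold [FIFO — oldest first]: 193 @ $22 + 60 @ $22 + 39 @ $17 = $6,229
Ending inventory: 126 @ $17 = $2,142

COGS = $6,229; ending inventory = $2,142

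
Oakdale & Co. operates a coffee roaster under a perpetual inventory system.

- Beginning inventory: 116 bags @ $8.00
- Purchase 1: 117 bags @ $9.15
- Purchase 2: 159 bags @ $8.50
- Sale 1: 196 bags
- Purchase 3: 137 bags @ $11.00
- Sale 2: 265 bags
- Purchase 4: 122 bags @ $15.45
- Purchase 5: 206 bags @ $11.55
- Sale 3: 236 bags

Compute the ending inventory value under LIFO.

Ending inventory = $1,965.40

Sale 1 (196) [LIFO — newest first]: 159 @ $8.50 + 37 @ $9.15 = $1,690.05
Sale 2 (265) [LIFO — newest first]: 137 @ $11.00 + 80 @ $9.15 + 48 @ $8.00 = $2,623.00
Sale 3 (236) [LIFO — newest first]: 206 @ $11.55 + 30 @ $15.45 = $2,842.80
Total COGS = $1,690.05 + $2,623.00 + $2,842.80 = $7,155.85
Ending inventory: 68 @ $8.00 + 92 @ $15.45 = $1,965.40
Check: goods available $9,121.25 = COGS $7,155.85 + ending $1,965.40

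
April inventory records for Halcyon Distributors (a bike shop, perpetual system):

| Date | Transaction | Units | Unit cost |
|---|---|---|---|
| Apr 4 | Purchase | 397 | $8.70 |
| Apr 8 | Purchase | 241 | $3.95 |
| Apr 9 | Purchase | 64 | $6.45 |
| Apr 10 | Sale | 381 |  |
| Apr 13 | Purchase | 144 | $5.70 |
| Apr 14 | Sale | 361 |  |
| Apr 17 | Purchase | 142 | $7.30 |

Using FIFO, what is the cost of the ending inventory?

Ending inventory = $1,629.40

Apr 10, 381 sold [FIFO — oldest first]: 381 @ $8.70 = $3,314.70
Apr 14, 361 sold [FIFO — oldest first]: 16 @ $8.70 + 241 @ $3.95 + 64 @ $6.45 + 40 @ $5.70 = $1,731.95
Total COGS = $3,314.70 + $1,731.95 = $5,046.65
Ending inventory: 104 @ $5.70 + 142 @ $7.30 = $1,629.40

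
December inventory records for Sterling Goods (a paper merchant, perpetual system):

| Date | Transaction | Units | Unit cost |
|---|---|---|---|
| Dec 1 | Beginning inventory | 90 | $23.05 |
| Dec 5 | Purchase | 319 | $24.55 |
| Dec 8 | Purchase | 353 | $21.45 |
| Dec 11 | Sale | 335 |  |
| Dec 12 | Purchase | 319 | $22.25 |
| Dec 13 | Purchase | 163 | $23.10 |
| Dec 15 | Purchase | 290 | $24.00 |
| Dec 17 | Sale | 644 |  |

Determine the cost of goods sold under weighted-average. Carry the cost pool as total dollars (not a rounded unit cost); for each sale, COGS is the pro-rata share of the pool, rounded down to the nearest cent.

COGS = $22,517.31

After Dec 1: 90 on hand, pool $2,074.50 (≈ $23.0500 each)
After Dec 5: 409 on hand, pool $9,905.95 (≈ $24.2199 each)
After Dec 8: 762 on hand, pool $17,477.80 (≈ $22.9367 each)
Dec 11, sell 335: 335/762 × $17,477.80 → $7,683.80
After Dec 12: 746 on hand, pool $16,891.75 (≈ $22.6431 each)
After Dec 13: 909 on hand, pool $20,657.05 (≈ $22.7250 each)
After Dec 15: 1199 on hand, pool $27,617.05 (≈ $23.0334 each)
Dec 17, sell 644: 644/1199 × $27,617.05 → $14,833.51
Total COGS = $7,683.80 + $14,833.51 = $22,517.31
Ending inventory (cost pool remaining) = $12,783.54
Check: goods available $35,300.85 = COGS $22,517.31 + ending $12,783.54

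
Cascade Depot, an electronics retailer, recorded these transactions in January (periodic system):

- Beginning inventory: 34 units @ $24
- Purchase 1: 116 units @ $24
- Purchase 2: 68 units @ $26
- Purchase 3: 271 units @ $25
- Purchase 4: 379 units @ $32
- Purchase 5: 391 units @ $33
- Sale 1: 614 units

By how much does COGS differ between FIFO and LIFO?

$3,896

FIFO COGS: 34 @ $24 + 116 @ $24 + 68 @ $26 + 271 @ $25 + 125 @ $32 = $16,143
LIFO COGS: 391 @ $33 + 223 @ $32 = $20,039
Difference = |$16,143 − $20,039| = $3,896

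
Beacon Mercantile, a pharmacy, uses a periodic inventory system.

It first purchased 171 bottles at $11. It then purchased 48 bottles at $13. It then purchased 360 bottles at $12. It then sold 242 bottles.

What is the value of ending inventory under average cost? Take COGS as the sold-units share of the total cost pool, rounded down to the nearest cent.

Ending inventory = $3,972.41

Sale 1, sell 242: 242/579 × $6,825.00 → $2,852.59
Ending inventory (cost pool remaining) = $3,972.41
Check: goods available $6,825.00 = COGS $2,852.59 + ending $3,972.41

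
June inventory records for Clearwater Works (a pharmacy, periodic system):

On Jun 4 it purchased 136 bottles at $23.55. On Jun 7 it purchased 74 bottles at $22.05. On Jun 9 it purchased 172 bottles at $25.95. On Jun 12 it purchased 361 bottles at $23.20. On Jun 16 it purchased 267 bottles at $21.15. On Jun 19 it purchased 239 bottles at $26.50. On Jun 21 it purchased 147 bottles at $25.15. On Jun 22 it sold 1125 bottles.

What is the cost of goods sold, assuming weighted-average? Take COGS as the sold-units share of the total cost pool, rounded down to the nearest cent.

Jun 22, sell 1125: 1125/1396 × $33,350.70 → $26,876.45
Ending inventory (cost pool remaining) = $6,474.25
Check: goods available $33,350.70 = COGS $26,876.45 + ending $6,474.25

COGS = $26,876.45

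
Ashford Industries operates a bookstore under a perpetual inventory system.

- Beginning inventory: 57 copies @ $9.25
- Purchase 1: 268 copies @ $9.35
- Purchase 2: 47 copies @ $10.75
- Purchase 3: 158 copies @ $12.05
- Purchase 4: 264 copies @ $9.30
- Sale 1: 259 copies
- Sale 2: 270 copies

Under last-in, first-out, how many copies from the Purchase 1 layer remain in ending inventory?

208

Sale 1 (259) [LIFO — newest first]: 259 @ $9.30 = $2,408.70
Sale 2 (270) [LIFO — newest first]: 5 @ $9.30 + 158 @ $12.05 + 47 @ $10.75 + 60 @ $9.35 = $3,016.65
Total COGS = $2,408.70 + $3,016.65 = $5,425.35
Ending inventory: 57 @ $9.25 + 208 @ $9.35 = $2,472.05
Check: goods available $7,897.40 = COGS $5,425.35 + ending $2,472.05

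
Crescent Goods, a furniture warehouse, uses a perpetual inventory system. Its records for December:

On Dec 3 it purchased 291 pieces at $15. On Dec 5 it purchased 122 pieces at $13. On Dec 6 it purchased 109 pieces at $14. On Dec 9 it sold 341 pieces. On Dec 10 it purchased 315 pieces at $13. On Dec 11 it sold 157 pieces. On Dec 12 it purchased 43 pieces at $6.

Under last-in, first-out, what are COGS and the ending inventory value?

COGS = $6,803; ending inventory = $5,027

Dec 9, 341 sold [LIFO — newest first]: 109 @ $14 + 122 @ $13 + 110 @ $15 = $4,762
Dec 11, 157 sold [LIFO — newest first]: 157 @ $13 = $2,041
Total COGS = $4,762 + $2,041 = $6,803
Ending inventory: 181 @ $15 + 158 @ $13 + 43 @ $6 = $5,027
Check: goods available $11,830 = COGS $6,803 + ending $5,027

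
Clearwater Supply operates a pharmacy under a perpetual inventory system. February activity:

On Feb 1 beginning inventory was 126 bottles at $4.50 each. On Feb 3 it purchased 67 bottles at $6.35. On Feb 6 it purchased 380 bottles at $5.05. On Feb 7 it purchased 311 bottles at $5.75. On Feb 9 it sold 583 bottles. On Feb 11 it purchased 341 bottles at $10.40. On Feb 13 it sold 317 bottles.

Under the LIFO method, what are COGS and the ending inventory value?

COGS = $6,458.65; ending inventory = $1,787.45

Feb 9, 583 sold [LIFO — newest first]: 311 @ $5.75 + 272 @ $5.05 = $3,161.85
Feb 13, 317 sold [LIFO — newest first]: 317 @ $10.40 = $3,296.80
Total COGS = $3,161.85 + $3,296.80 = $6,458.65
Ending inventory: 126 @ $4.50 + 67 @ $6.35 + 108 @ $5.05 + 24 @ $10.40 = $1,787.45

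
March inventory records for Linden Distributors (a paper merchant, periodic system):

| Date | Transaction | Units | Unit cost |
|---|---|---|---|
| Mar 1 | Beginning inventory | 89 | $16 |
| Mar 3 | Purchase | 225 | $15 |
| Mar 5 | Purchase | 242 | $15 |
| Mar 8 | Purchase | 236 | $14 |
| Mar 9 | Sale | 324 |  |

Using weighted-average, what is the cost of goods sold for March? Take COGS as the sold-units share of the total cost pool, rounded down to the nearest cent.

Mar 9, sell 324: 324/792 × $11,733.00 → $4,799.86
Ending inventory (cost pool remaining) = $6,933.14
Check: goods available $11,733.00 = COGS $4,799.86 + ending $6,933.14

COGS = $4,799.86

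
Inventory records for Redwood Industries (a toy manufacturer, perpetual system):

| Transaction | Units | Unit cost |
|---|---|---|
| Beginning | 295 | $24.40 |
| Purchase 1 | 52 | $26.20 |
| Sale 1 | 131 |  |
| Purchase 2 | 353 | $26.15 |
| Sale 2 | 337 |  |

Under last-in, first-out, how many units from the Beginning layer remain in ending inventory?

216

Sale 1 (131) [LIFO — newest first]: 52 @ $26.20 + 79 @ $24.40 = $3,290.00
Sale 2 (337) [LIFO — newest first]: 337 @ $26.15 = $8,812.55
Total COGS = $3,290.00 + $8,812.55 = $12,102.55
Ending inventory: 216 @ $24.40 + 16 @ $26.15 = $5,688.80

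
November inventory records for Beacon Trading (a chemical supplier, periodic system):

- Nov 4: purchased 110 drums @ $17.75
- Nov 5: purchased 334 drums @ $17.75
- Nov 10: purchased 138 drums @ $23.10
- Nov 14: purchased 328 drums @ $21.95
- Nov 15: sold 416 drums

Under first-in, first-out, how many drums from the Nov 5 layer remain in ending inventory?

28

Nov 15, 416 sold [FIFO — oldest first]: 110 @ $17.75 + 306 @ $17.75 = $7,384.00
Ending inventory: 28 @ $17.75 + 138 @ $23.10 + 328 @ $21.95 = $10,884.40
Check: goods available $18,268.40 = COGS $7,384.00 + ending $10,884.40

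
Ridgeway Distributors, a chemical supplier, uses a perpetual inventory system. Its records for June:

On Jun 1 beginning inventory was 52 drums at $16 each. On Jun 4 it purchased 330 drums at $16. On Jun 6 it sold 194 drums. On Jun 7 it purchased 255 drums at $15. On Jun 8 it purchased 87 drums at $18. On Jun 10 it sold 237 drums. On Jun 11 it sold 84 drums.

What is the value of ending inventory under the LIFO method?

Ending inventory = $3,323

Jun 6, 194 sold [LIFO — newest first]: 194 @ $16 = $3,104
Jun 10, 237 sold [LIFO — newest first]: 87 @ $18 + 150 @ $15 = $3,816
Jun 11, 84 sold [LIFO — newest first]: 84 @ $15 = $1,260
Total COGS = $3,104 + $3,816 + $1,260 = $8,180
Ending inventory: 52 @ $16 + 136 @ $16 + 21 @ $15 = $3,323
Check: goods available $11,503 = COGS $8,180 + ending $3,323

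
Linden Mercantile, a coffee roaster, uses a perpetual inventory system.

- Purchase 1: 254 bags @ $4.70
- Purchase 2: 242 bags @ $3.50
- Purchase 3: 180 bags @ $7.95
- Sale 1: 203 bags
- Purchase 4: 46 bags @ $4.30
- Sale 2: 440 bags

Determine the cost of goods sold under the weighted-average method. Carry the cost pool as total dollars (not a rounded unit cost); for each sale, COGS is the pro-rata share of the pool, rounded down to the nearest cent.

After Purchase 1: 254 on hand, pool $1,193.80 (≈ $4.7000 each)
After Purchase 2: 496 on hand, pool $2,040.80 (≈ $4.1145 each)
After Purchase 3: 676 on hand, pool $3,471.80 (≈ $5.1358 each)
Sale 1, sell 203: 203/676 × $3,471.80 → $1,042.56
After Purchase 4: 519 on hand, pool $2,627.04 (≈ $5.0617 each)
Sale 2, sell 440: 440/519 × $2,627.04 → $2,227.16
Total COGS = $1,042.56 + $2,227.16 = $3,269.72
Ending inventory (cost pool remaining) = $399.88

COGS = $3,269.72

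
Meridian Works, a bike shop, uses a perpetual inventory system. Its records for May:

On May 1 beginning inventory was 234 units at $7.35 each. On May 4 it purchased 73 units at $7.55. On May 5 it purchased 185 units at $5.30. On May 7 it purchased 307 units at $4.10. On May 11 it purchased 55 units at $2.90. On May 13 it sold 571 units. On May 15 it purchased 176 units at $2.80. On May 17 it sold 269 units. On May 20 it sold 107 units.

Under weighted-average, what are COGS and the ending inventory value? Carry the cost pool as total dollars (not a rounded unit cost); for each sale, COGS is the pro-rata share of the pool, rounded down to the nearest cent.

After May 1: 234 on hand, pool $1,719.90 (≈ $7.3500 each)
After May 4: 307 on hand, pool $2,271.05 (≈ $7.3976 each)
After May 5: 492 on hand, pool $3,251.55 (≈ $6.6088 each)
After May 7: 799 on hand, pool $4,510.25 (≈ $5.6449 each)
After May 11: 854 on hand, pool $4,669.75 (≈ $5.4681 each)
May 13, sell 571: 571/854 × $4,669.75 → $3,122.28
After May 15: 459 on hand, pool $2,040.27 (≈ $4.4450 each)
May 17, sell 269: 269/459 × $2,040.27 → $1,195.71
May 20, sell 107: 107/190 × $844.56 → $475.62
Total COGS = $3,122.28 + $1,195.71 + $475.62 = $4,793.61
Ending inventory (cost pool remaining) = $368.94
Check: goods available $5,162.55 = COGS $4,793.61 + ending $368.94

COGS = $4,793.61; ending inventory = $368.94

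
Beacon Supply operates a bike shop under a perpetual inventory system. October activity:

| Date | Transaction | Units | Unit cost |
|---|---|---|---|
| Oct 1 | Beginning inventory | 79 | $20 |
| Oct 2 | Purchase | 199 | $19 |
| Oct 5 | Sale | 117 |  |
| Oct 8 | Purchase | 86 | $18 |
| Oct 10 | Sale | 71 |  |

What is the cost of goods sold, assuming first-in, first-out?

Oct 5, 117 sold [FIFO — oldest first]: 79 @ $20 + 38 @ $19 = $2,302
Oct 10, 71 sold [FIFO — oldest first]: 71 @ $19 = $1,349
Total COGS = $2,302 + $1,349 = $3,651
Ending inventory: 90 @ $19 + 86 @ $18 = $3,258

COGS = $3,651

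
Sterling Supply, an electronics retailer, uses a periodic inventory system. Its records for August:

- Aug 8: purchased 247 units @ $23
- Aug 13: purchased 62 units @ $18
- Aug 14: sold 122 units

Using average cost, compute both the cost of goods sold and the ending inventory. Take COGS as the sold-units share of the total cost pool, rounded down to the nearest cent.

Aug 14, sell 122: 122/309 × $6,797.00 → $2,683.60
Ending inventory (cost pool remaining) = $4,113.40

COGS = $2,683.60; ending inventory = $4,113.40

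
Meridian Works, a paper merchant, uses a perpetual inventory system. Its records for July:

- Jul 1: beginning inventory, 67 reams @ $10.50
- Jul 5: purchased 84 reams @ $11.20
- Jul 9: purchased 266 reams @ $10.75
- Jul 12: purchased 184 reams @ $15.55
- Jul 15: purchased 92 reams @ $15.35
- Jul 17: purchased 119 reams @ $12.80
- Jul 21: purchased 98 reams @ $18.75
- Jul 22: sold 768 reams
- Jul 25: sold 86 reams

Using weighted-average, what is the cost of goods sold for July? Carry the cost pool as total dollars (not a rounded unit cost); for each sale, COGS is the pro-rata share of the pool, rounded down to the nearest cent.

COGS = $11,390.95

After Jul 1: 67 on hand, pool $703.50 (≈ $10.5000 each)
After Jul 5: 151 on hand, pool $1,644.30 (≈ $10.8894 each)
After Jul 9: 417 on hand, pool $4,503.80 (≈ $10.8005 each)
After Jul 12: 601 on hand, pool $7,365.00 (≈ $12.2546 each)
After Jul 15: 693 on hand, pool $8,777.20 (≈ $12.6655 each)
After Jul 17: 812 on hand, pool $10,300.40 (≈ $12.6852 each)
After Jul 21: 910 on hand, pool $12,137.90 (≈ $13.3384 each)
Jul 22, sell 768: 768/910 × $12,137.90 → $10,243.85
Jul 25, sell 86: 86/142 × $1,894.05 → $1,147.10
Total COGS = $10,243.85 + $1,147.10 = $11,390.95
Ending inventory (cost pool remaining) = $746.95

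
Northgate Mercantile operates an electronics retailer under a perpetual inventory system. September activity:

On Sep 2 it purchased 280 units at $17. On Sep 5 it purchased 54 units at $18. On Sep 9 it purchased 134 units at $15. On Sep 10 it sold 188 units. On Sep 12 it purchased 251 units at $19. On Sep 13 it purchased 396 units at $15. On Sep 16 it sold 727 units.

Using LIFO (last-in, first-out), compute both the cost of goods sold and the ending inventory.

COGS = $15,051; ending inventory = $3,400

Sep 10, 188 sold [LIFO — newest first]: 134 @ $15 + 54 @ $18 = $2,982
Sep 16, 727 sold [LIFO — newest first]: 396 @ $15 + 251 @ $19 + 80 @ $17 = $12,069
Total COGS = $2,982 + $12,069 = $15,051
Ending inventory: 200 @ $17 = $3,400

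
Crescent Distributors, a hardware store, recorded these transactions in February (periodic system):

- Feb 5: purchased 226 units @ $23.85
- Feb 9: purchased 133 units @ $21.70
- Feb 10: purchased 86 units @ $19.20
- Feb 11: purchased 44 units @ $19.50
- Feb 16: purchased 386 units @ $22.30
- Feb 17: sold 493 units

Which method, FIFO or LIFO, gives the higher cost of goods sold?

FIFO COGS: 226 @ $23.85 + 133 @ $21.70 + 86 @ $19.20 + 44 @ $19.50 + 4 @ $22.30 = $10,874.60
LIFO COGS: 386 @ $22.30 + 44 @ $19.50 + 63 @ $19.20 = $10,675.40

FIFO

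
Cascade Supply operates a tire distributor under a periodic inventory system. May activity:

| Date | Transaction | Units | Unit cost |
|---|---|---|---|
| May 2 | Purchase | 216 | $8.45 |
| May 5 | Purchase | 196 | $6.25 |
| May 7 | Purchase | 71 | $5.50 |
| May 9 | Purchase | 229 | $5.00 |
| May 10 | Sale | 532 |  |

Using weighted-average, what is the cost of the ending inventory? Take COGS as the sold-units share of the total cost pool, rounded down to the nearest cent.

May 10, sell 532: 532/712 × $4,585.70 → $3,426.39
Ending inventory (cost pool remaining) = $1,159.31

Ending inventory = $1,159.31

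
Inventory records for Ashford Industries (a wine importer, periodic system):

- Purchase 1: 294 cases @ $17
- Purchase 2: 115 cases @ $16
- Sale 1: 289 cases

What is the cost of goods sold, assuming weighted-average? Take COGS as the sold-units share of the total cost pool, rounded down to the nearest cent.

COGS = $4,831.74

Sale 1, sell 289: 289/409 × $6,838.00 → $4,831.74
Ending inventory (cost pool remaining) = $2,006.26
Check: goods available $6,838.00 = COGS $4,831.74 + ending $2,006.26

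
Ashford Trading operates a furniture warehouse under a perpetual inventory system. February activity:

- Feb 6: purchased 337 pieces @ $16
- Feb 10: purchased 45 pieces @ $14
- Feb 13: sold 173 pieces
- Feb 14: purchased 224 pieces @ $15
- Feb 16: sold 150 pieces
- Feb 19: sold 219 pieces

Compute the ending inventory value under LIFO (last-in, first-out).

Feb 13, 173 sold [LIFO — newest first]: 45 @ $14 + 128 @ $16 = $2,678
Feb 16, 150 sold [LIFO — newest first]: 150 @ $15 = $2,250
Feb 19, 219 sold [LIFO — newest first]: 74 @ $15 + 145 @ $16 = $3,430
Total COGS = $2,678 + $2,250 + $3,430 = $8,358
Ending inventory: 64 @ $16 = $1,024

Ending inventory = $1,024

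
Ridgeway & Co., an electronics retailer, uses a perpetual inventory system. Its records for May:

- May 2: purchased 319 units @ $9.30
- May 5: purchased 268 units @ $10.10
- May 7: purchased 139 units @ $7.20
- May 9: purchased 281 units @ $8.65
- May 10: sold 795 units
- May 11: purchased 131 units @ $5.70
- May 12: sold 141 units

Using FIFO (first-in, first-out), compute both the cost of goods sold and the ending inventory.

May 10, 795 sold [FIFO — oldest first]: 319 @ $9.30 + 268 @ $10.10 + 139 @ $7.20 + 69 @ $8.65 = $7,271.15
May 12, 141 sold [FIFO — oldest first]: 141 @ $8.65 = $1,219.65
Total COGS = $7,271.15 + $1,219.65 = $8,490.80
Ending inventory: 71 @ $8.65 + 131 @ $5.70 = $1,360.85
Check: goods available $9,851.65 = COGS $8,490.80 + ending $1,360.85

COGS = $8,490.80; ending inventory = $1,360.85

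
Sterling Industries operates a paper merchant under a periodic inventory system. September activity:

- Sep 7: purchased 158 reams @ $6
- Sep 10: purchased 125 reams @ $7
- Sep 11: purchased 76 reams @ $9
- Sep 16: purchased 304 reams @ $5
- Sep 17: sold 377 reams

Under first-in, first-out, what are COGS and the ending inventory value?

COGS = $2,597; ending inventory = $1,430

Sep 17, 377 sold [FIFO — oldest first]: 158 @ $6 + 125 @ $7 + 76 @ $9 + 18 @ $5 = $2,597
Ending inventory: 286 @ $5 = $1,430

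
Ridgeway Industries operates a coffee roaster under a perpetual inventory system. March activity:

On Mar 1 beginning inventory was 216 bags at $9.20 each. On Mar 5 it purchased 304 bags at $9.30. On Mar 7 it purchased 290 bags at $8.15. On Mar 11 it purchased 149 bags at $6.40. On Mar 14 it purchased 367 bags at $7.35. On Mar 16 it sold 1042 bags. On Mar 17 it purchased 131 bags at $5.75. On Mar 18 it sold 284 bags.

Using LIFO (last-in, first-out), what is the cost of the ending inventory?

Mar 16, 1042 sold [LIFO — newest first]: 367 @ $7.35 + 149 @ $6.40 + 290 @ $8.15 + 236 @ $9.30 = $8,209.35
Mar 18, 284 sold [LIFO — newest first]: 131 @ $5.75 + 68 @ $9.30 + 85 @ $9.20 = $2,167.65
Total COGS = $8,209.35 + $2,167.65 = $10,377.00
Ending inventory: 131 @ $9.20 = $1,205.20

Ending inventory = $1,205.20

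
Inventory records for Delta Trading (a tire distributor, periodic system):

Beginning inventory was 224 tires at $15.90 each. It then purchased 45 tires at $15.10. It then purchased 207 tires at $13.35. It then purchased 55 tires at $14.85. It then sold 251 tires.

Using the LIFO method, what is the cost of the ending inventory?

Ending inventory = $4,387.95

Sale 1 (251) [LIFO — newest first]: 55 @ $14.85 + 196 @ $13.35 = $3,433.35
Ending inventory: 224 @ $15.90 + 45 @ $15.10 + 11 @ $13.35 = $4,387.95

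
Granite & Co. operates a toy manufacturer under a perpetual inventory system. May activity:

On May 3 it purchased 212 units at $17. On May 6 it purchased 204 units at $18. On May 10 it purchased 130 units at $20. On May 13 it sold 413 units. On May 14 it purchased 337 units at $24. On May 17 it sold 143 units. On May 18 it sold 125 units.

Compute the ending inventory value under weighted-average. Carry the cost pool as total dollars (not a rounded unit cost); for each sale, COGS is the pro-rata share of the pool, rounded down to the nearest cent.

Ending inventory = $4,510.07

After May 3: 212 on hand, pool $3,604.00 (≈ $17.0000 each)
After May 6: 416 on hand, pool $7,276.00 (≈ $17.4904 each)
After May 10: 546 on hand, pool $9,876.00 (≈ $18.0879 each)
May 13, sell 413: 413/546 × $9,876.00 → $7,470.30
After May 14: 470 on hand, pool $10,493.70 (≈ $22.3270 each)
May 17, sell 143: 143/470 × $10,493.70 → $3,192.76
May 18, sell 125: 125/327 × $7,300.94 → $2,790.87
Total COGS = $7,470.30 + $3,192.76 + $2,790.87 = $13,453.93
Ending inventory (cost pool remaining) = $4,510.07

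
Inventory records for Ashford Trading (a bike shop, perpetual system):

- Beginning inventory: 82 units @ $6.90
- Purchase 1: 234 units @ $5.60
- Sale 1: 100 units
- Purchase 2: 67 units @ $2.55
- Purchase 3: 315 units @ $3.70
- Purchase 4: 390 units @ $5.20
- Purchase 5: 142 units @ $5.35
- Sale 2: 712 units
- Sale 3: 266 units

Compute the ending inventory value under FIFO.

Sale 1 (100) [FIFO — oldest first]: 82 @ $6.90 + 18 @ $5.60 = $666.60
Sale 2 (712) [FIFO — oldest first]: 216 @ $5.60 + 67 @ $2.55 + 315 @ $3.70 + 114 @ $5.20 = $3,138.75
Sale 3 (266) [FIFO — oldest first]: 266 @ $5.20 = $1,383.20
Total COGS = $666.60 + $3,138.75 + $1,383.20 = $5,188.55
Ending inventory: 10 @ $5.20 + 142 @ $5.35 = $811.70

Ending inventory = $811.70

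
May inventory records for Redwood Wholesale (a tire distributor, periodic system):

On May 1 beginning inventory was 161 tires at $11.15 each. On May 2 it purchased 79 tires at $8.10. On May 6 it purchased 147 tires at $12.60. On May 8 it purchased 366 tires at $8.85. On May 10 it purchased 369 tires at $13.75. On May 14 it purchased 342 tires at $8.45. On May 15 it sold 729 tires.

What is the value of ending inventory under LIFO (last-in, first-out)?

Ending inventory = $7,367.05

May 15, 729 sold [LIFO — newest first]: 342 @ $8.45 + 369 @ $13.75 + 18 @ $8.85 = $8,122.95
Ending inventory: 161 @ $11.15 + 79 @ $8.10 + 147 @ $12.60 + 348 @ $8.85 = $7,367.05
Check: goods available $15,490.00 = COGS $8,122.95 + ending $7,367.05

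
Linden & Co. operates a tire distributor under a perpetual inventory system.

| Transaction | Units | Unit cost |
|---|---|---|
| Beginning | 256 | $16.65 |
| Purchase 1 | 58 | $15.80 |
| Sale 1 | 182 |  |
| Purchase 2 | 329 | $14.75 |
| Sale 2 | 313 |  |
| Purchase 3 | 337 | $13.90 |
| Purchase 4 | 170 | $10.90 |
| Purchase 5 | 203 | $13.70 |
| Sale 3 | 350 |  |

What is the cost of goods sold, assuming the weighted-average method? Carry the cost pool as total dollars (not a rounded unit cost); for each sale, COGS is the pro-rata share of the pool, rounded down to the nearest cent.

COGS = $12,496.52

After Beginning: 256 on hand, pool $4,262.40 (≈ $16.6500 each)
After Purchase 1: 314 on hand, pool $5,178.80 (≈ $16.4930 each)
Sale 1, sell 182: 182/314 × $5,178.80 → $3,001.72
After Purchase 2: 461 on hand, pool $7,029.83 (≈ $15.2491 each)
Sale 2, sell 313: 313/461 × $7,029.83 → $4,772.96
After Purchase 3: 485 on hand, pool $6,941.17 (≈ $14.3117 each)
After Purchase 4: 655 on hand, pool $8,794.17 (≈ $13.4262 each)
After Purchase 5: 858 on hand, pool $11,575.27 (≈ $13.4910 each)
Sale 3, sell 350: 350/858 × $11,575.27 → $4,721.84
Total COGS = $3,001.72 + $4,772.96 + $4,721.84 = $12,496.52
Ending inventory (cost pool remaining) = $6,853.43
Check: goods available $19,349.95 = COGS $12,496.52 + ending $6,853.43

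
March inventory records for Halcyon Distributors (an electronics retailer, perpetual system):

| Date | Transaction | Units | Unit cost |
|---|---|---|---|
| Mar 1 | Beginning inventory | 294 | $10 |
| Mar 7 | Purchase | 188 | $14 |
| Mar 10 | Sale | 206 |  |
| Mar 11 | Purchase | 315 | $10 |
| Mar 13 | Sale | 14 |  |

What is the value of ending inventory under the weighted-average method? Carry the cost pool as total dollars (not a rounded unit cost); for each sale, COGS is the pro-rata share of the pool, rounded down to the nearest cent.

After Mar 1: 294 on hand, pool $2,940.00 (≈ $10.0000 each)
After Mar 7: 482 on hand, pool $5,572.00 (≈ $11.5602 each)
Mar 10, sell 206: 206/482 × $5,572.00 → $2,381.39
After Mar 11: 591 on hand, pool $6,340.61 (≈ $10.7286 each)
Mar 13, sell 14: 14/591 × $6,340.61 → $150.20
Total COGS = $2,381.39 + $150.20 = $2,531.59
Ending inventory (cost pool remaining) = $6,190.41
Check: goods available $8,722.00 = COGS $2,531.59 + ending $6,190.41

Ending inventory = $6,190.41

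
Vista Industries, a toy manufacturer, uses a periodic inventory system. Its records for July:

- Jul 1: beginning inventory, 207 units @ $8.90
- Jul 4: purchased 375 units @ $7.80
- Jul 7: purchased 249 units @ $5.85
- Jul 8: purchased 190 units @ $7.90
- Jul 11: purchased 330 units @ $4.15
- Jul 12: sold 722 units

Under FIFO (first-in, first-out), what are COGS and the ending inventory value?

Jul 12, 722 sold [FIFO — oldest first]: 207 @ $8.90 + 375 @ $7.80 + 140 @ $5.85 = $5,586.30
Ending inventory: 109 @ $5.85 + 190 @ $7.90 + 330 @ $4.15 = $3,508.15

COGS = $5,586.30; ending inventory = $3,508.15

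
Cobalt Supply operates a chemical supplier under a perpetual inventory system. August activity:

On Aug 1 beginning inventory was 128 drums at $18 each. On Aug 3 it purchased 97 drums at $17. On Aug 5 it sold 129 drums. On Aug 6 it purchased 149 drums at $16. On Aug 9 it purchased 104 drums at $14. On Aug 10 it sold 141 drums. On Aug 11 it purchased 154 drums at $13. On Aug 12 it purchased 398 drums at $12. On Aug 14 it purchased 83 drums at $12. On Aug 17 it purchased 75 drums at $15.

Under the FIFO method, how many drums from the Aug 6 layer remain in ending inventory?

104

Aug 5, 129 sold [FIFO — oldest first]: 128 @ $18 + 1 @ $17 = $2,321
Aug 10, 141 sold [FIFO — oldest first]: 96 @ $17 + 45 @ $16 = $2,352
Total COGS = $2,321 + $2,352 = $4,673
Ending inventory: 104 @ $16 + 104 @ $14 + 154 @ $13 + 398 @ $12 + 83 @ $12 + 75 @ $15 = $12,019
Check: goods available $16,692 = COGS $4,673 + ending $12,019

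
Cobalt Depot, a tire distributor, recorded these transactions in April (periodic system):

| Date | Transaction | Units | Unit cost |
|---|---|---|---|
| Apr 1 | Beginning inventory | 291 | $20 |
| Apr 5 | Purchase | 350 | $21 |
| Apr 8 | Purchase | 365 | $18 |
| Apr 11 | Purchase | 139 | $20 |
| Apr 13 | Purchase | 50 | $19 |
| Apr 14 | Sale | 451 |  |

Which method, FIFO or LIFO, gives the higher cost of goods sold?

FIFO COGS: 291 @ $20 + 160 @ $21 = $9,180
LIFO COGS: 50 @ $19 + 139 @ $20 + 262 @ $18 = $8,446

FIFO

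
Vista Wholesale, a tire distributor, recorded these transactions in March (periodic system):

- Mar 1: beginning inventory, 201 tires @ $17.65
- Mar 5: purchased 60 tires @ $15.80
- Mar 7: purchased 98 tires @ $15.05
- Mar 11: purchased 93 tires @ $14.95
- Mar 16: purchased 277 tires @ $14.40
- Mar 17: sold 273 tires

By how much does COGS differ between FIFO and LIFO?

FIFO COGS: 201 @ $17.65 + 60 @ $15.80 + 12 @ $15.05 = $4,676.25
LIFO COGS: 273 @ $14.40 = $3,931.20
Difference = |$4,676.25 − $3,931.20| = $745.05

$745.05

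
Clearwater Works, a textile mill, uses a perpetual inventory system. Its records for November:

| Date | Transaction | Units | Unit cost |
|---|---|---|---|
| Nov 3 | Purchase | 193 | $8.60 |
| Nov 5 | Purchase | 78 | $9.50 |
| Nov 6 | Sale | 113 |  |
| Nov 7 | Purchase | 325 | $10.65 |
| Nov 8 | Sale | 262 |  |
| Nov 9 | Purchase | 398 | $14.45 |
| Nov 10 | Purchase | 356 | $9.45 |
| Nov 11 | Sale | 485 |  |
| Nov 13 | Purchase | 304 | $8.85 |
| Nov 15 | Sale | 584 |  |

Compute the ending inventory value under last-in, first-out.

Nov 6, 113 sold [LIFO — newest first]: 78 @ $9.50 + 35 @ $8.60 = $1,042.00
Nov 8, 262 sold [LIFO — newest first]: 262 @ $10.65 = $2,790.30
Nov 11, 485 sold [LIFO — newest first]: 356 @ $9.45 + 129 @ $14.45 = $5,228.25
Nov 15, 584 sold [LIFO — newest first]: 304 @ $8.85 + 269 @ $14.45 + 11 @ $10.65 = $6,694.60
Total COGS = $1,042.00 + $2,790.30 + $5,228.25 + $6,694.60 = $15,755.15
Ending inventory: 158 @ $8.60 + 52 @ $10.65 = $1,912.60

Ending inventory = $1,912.60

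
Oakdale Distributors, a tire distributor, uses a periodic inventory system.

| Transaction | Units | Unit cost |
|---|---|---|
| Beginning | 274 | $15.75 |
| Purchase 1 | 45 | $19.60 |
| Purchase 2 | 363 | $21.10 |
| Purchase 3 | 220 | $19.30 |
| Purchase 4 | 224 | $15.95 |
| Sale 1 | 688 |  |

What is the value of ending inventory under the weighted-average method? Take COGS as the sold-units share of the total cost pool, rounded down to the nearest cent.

Sale 1, sell 688: 688/1126 × $20,675.60 → $12,633.04
Ending inventory (cost pool remaining) = $8,042.56
Check: goods available $20,675.60 = COGS $12,633.04 + ending $8,042.56

Ending inventory = $8,042.56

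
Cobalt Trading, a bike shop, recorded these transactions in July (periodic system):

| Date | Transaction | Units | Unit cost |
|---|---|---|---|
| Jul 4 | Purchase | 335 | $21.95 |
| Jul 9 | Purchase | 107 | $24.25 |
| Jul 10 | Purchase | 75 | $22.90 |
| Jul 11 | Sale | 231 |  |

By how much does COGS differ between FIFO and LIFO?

FIFO COGS: 231 @ $21.95 = $5,070.45
LIFO COGS: 75 @ $22.90 + 107 @ $24.25 + 49 @ $21.95 = $5,387.80
Difference = |$5,070.45 − $5,387.80| = $317.35

$317.35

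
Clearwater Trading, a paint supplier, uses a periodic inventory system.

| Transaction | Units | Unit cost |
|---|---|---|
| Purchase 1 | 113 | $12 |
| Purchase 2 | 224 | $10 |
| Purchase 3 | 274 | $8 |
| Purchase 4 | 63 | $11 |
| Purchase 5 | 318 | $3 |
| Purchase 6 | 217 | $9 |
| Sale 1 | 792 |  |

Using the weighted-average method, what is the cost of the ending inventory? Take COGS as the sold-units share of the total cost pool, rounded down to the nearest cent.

Sale 1, sell 792: 792/1209 × $9,388.00 → $6,149.95
Ending inventory (cost pool remaining) = $3,238.05
Check: goods available $9,388.00 = COGS $6,149.95 + ending $3,238.05

Ending inventory = $3,238.05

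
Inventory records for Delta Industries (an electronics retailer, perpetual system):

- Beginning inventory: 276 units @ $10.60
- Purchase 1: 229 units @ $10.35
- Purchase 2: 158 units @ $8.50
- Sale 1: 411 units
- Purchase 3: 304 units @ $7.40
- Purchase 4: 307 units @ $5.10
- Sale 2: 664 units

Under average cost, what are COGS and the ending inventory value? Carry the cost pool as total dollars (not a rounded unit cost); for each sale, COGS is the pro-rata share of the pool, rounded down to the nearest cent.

COGS = $8,992.41; ending inventory = $1,461.64

After Beginning: 276 on hand, pool $2,925.60 (≈ $10.6000 each)
After Purchase 1: 505 on hand, pool $5,295.75 (≈ $10.4866 each)
After Purchase 2: 663 on hand, pool $6,638.75 (≈ $10.0132 each)
Sale 1, sell 411: 411/663 × $6,638.75 → $4,115.42
After Purchase 3: 556 on hand, pool $4,772.93 (≈ $8.5844 each)
After Purchase 4: 863 on hand, pool $6,338.63 (≈ $7.3449 each)
Sale 2, sell 664: 664/863 × $6,338.63 → $4,876.99
Total COGS = $4,115.42 + $4,876.99 = $8,992.41
Ending inventory (cost pool remaining) = $1,461.64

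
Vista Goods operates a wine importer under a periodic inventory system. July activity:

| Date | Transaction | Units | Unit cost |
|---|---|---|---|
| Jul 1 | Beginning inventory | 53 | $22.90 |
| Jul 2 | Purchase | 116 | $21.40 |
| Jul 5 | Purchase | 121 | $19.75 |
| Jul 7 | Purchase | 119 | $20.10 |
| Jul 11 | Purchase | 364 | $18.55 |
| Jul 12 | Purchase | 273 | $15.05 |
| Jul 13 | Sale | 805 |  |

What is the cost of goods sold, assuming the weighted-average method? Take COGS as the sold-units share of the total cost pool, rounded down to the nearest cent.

Jul 13, sell 805: 805/1046 × $19,338.60 → $14,882.95
Ending inventory (cost pool remaining) = $4,455.65

COGS = $14,882.95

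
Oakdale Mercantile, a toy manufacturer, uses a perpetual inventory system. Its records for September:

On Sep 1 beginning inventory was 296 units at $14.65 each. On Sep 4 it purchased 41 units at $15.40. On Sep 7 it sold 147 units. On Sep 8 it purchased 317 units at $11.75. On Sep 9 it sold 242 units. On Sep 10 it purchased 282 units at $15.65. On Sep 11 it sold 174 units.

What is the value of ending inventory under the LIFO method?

Sep 7, 147 sold [LIFO — newest first]: 41 @ $15.40 + 106 @ $14.65 = $2,184.30
Sep 9, 242 sold [LIFO — newest first]: 242 @ $11.75 = $2,843.50
Sep 11, 174 sold [LIFO — newest first]: 174 @ $15.65 = $2,723.10
Total COGS = $2,184.30 + $2,843.50 + $2,723.10 = $7,750.90
Ending inventory: 190 @ $14.65 + 75 @ $11.75 + 108 @ $15.65 = $5,354.95
Check: goods available $13,105.85 = COGS $7,750.90 + ending $5,354.95

Ending inventory = $5,354.95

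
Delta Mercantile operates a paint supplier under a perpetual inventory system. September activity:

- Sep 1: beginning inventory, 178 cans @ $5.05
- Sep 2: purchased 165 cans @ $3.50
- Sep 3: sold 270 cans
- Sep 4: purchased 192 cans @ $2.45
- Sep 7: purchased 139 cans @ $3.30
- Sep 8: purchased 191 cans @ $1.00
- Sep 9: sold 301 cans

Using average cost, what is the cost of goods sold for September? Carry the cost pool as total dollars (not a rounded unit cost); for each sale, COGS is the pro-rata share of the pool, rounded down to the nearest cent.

COGS = $1,887.77

After Sep 1: 178 on hand, pool $898.90 (≈ $5.0500 each)
After Sep 2: 343 on hand, pool $1,476.40 (≈ $4.3044 each)
Sep 3, sell 270: 270/343 × $1,476.40 → $1,162.18
After Sep 4: 265 on hand, pool $784.62 (≈ $2.9608 each)
After Sep 7: 404 on hand, pool $1,243.32 (≈ $3.0775 each)
After Sep 8: 595 on hand, pool $1,434.32 (≈ $2.4106 each)
Sep 9, sell 301: 301/595 × $1,434.32 → $725.59
Total COGS = $1,162.18 + $725.59 = $1,887.77
Ending inventory (cost pool remaining) = $708.73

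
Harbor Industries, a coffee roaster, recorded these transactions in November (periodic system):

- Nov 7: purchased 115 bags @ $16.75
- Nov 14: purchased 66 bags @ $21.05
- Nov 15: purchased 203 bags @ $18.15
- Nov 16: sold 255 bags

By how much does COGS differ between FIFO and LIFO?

$120.40

FIFO COGS: 115 @ $16.75 + 66 @ $21.05 + 74 @ $18.15 = $4,658.65
LIFO COGS: 203 @ $18.15 + 52 @ $21.05 = $4,779.05
Difference = |$4,658.65 − $4,779.05| = $120.40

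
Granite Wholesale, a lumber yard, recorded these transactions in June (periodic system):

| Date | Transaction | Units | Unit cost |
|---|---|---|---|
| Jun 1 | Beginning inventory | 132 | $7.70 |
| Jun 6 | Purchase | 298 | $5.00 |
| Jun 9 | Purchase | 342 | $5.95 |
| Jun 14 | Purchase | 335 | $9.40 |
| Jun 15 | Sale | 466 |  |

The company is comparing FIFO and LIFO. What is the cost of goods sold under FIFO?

COGS = $2,720.60

FIFO COGS: 132 @ $7.70 + 298 @ $5.00 + 36 @ $5.95 = $2,720.60
LIFO COGS: 335 @ $9.40 + 131 @ $5.95 = $3,928.45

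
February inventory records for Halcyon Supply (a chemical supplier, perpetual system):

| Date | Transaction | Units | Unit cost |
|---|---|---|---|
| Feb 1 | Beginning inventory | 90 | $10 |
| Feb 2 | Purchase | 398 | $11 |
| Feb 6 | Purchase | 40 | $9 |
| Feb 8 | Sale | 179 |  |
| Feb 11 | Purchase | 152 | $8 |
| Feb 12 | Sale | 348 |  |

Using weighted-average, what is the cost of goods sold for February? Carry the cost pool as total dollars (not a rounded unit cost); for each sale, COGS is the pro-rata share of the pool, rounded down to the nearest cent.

COGS = $5,344.57

After Feb 1: 90 on hand, pool $900.00 (≈ $10.0000 each)
After Feb 2: 488 on hand, pool $5,278.00 (≈ $10.8156 each)
After Feb 6: 528 on hand, pool $5,638.00 (≈ $10.6780 each)
Feb 8, sell 179: 179/528 × $5,638.00 → $1,911.36
After Feb 11: 501 on hand, pool $4,942.64 (≈ $9.8655 each)
Feb 12, sell 348: 348/501 × $4,942.64 → $3,433.21
Total COGS = $1,911.36 + $3,433.21 = $5,344.57
Ending inventory (cost pool remaining) = $1,509.43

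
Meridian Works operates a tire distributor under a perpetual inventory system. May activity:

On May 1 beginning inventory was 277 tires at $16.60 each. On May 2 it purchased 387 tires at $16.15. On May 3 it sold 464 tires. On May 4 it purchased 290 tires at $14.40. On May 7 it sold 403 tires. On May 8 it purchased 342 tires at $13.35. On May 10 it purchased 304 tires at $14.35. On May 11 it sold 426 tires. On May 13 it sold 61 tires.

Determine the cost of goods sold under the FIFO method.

COGS = $20,422.25

May 3, 464 sold [FIFO — oldest first]: 277 @ $16.60 + 187 @ $16.15 = $7,618.25
May 7, 403 sold [FIFO — oldest first]: 200 @ $16.15 + 203 @ $14.40 = $6,153.20
May 11, 426 sold [FIFO — oldest first]: 87 @ $14.40 + 339 @ $13.35 = $5,778.45
May 13, 61 sold [FIFO — oldest first]: 3 @ $13.35 + 58 @ $14.35 = $872.35
Total COGS = $7,618.25 + $6,153.20 + $5,778.45 + $872.35 = $20,422.25
Ending inventory: 246 @ $14.35 = $3,530.10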